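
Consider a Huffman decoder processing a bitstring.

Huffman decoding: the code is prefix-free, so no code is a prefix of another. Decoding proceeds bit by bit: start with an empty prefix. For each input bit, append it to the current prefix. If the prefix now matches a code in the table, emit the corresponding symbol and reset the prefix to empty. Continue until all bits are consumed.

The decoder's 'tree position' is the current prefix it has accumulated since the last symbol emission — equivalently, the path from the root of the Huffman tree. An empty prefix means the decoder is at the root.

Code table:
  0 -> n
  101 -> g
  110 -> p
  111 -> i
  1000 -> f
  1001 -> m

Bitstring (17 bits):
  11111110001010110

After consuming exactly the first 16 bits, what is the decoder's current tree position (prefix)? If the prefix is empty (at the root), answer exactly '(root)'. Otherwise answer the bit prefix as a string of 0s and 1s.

Answer: 11

Derivation:
Bit 0: prefix='1' (no match yet)
Bit 1: prefix='11' (no match yet)
Bit 2: prefix='111' -> emit 'i', reset
Bit 3: prefix='1' (no match yet)
Bit 4: prefix='11' (no match yet)
Bit 5: prefix='111' -> emit 'i', reset
Bit 6: prefix='1' (no match yet)
Bit 7: prefix='10' (no match yet)
Bit 8: prefix='100' (no match yet)
Bit 9: prefix='1000' -> emit 'f', reset
Bit 10: prefix='1' (no match yet)
Bit 11: prefix='10' (no match yet)
Bit 12: prefix='101' -> emit 'g', reset
Bit 13: prefix='0' -> emit 'n', reset
Bit 14: prefix='1' (no match yet)
Bit 15: prefix='11' (no match yet)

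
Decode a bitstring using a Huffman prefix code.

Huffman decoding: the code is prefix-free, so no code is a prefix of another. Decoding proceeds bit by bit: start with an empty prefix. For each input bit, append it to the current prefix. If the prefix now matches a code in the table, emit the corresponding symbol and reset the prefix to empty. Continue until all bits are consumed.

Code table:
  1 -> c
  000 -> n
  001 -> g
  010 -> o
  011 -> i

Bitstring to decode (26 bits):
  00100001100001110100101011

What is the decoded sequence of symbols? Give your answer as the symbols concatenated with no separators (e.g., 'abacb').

Answer: gninicooci

Derivation:
Bit 0: prefix='0' (no match yet)
Bit 1: prefix='00' (no match yet)
Bit 2: prefix='001' -> emit 'g', reset
Bit 3: prefix='0' (no match yet)
Bit 4: prefix='00' (no match yet)
Bit 5: prefix='000' -> emit 'n', reset
Bit 6: prefix='0' (no match yet)
Bit 7: prefix='01' (no match yet)
Bit 8: prefix='011' -> emit 'i', reset
Bit 9: prefix='0' (no match yet)
Bit 10: prefix='00' (no match yet)
Bit 11: prefix='000' -> emit 'n', reset
Bit 12: prefix='0' (no match yet)
Bit 13: prefix='01' (no match yet)
Bit 14: prefix='011' -> emit 'i', reset
Bit 15: prefix='1' -> emit 'c', reset
Bit 16: prefix='0' (no match yet)
Bit 17: prefix='01' (no match yet)
Bit 18: prefix='010' -> emit 'o', reset
Bit 19: prefix='0' (no match yet)
Bit 20: prefix='01' (no match yet)
Bit 21: prefix='010' -> emit 'o', reset
Bit 22: prefix='1' -> emit 'c', reset
Bit 23: prefix='0' (no match yet)
Bit 24: prefix='01' (no match yet)
Bit 25: prefix='011' -> emit 'i', reset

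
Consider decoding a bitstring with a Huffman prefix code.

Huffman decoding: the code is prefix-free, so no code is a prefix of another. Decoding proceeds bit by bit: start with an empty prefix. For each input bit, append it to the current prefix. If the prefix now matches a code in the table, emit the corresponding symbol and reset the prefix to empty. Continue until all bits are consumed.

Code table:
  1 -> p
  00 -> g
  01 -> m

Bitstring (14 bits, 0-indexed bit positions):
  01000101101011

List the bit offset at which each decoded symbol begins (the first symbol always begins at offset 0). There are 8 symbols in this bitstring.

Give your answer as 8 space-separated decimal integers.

Bit 0: prefix='0' (no match yet)
Bit 1: prefix='01' -> emit 'm', reset
Bit 2: prefix='0' (no match yet)
Bit 3: prefix='00' -> emit 'g', reset
Bit 4: prefix='0' (no match yet)
Bit 5: prefix='01' -> emit 'm', reset
Bit 6: prefix='0' (no match yet)
Bit 7: prefix='01' -> emit 'm', reset
Bit 8: prefix='1' -> emit 'p', reset
Bit 9: prefix='0' (no match yet)
Bit 10: prefix='01' -> emit 'm', reset
Bit 11: prefix='0' (no match yet)
Bit 12: prefix='01' -> emit 'm', reset
Bit 13: prefix='1' -> emit 'p', reset

Answer: 0 2 4 6 8 9 11 13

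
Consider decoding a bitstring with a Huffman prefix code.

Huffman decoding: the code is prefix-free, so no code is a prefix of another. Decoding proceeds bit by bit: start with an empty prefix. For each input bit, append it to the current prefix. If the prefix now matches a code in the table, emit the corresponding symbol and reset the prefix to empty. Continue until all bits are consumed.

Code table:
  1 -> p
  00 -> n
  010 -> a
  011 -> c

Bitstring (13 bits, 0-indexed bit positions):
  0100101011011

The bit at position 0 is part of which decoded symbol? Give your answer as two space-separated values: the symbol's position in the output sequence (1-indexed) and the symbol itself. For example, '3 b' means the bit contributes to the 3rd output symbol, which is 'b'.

Answer: 1 a

Derivation:
Bit 0: prefix='0' (no match yet)
Bit 1: prefix='01' (no match yet)
Bit 2: prefix='010' -> emit 'a', reset
Bit 3: prefix='0' (no match yet)
Bit 4: prefix='01' (no match yet)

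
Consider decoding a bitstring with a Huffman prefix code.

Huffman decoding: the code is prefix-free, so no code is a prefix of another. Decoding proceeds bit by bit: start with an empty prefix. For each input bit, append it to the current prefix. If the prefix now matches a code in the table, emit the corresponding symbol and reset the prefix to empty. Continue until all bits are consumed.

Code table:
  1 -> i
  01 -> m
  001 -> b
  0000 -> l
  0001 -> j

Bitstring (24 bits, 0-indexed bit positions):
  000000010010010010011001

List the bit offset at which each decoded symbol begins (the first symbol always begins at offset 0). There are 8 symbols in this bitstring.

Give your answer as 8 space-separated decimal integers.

Bit 0: prefix='0' (no match yet)
Bit 1: prefix='00' (no match yet)
Bit 2: prefix='000' (no match yet)
Bit 3: prefix='0000' -> emit 'l', reset
Bit 4: prefix='0' (no match yet)
Bit 5: prefix='00' (no match yet)
Bit 6: prefix='000' (no match yet)
Bit 7: prefix='0001' -> emit 'j', reset
Bit 8: prefix='0' (no match yet)
Bit 9: prefix='00' (no match yet)
Bit 10: prefix='001' -> emit 'b', reset
Bit 11: prefix='0' (no match yet)
Bit 12: prefix='00' (no match yet)
Bit 13: prefix='001' -> emit 'b', reset
Bit 14: prefix='0' (no match yet)
Bit 15: prefix='00' (no match yet)
Bit 16: prefix='001' -> emit 'b', reset
Bit 17: prefix='0' (no match yet)
Bit 18: prefix='00' (no match yet)
Bit 19: prefix='001' -> emit 'b', reset
Bit 20: prefix='1' -> emit 'i', reset
Bit 21: prefix='0' (no match yet)
Bit 22: prefix='00' (no match yet)
Bit 23: prefix='001' -> emit 'b', reset

Answer: 0 4 8 11 14 17 20 21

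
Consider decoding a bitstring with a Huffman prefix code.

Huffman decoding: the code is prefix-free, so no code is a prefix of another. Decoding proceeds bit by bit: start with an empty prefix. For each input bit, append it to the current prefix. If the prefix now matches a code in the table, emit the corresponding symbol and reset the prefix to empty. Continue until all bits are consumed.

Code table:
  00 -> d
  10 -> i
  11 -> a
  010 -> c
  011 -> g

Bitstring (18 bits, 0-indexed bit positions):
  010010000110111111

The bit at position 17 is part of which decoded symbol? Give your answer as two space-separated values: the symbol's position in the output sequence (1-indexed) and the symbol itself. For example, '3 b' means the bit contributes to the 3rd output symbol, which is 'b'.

Bit 0: prefix='0' (no match yet)
Bit 1: prefix='01' (no match yet)
Bit 2: prefix='010' -> emit 'c', reset
Bit 3: prefix='0' (no match yet)
Bit 4: prefix='01' (no match yet)
Bit 5: prefix='010' -> emit 'c', reset
Bit 6: prefix='0' (no match yet)
Bit 7: prefix='00' -> emit 'd', reset
Bit 8: prefix='0' (no match yet)
Bit 9: prefix='01' (no match yet)
Bit 10: prefix='011' -> emit 'g', reset
Bit 11: prefix='0' (no match yet)
Bit 12: prefix='01' (no match yet)
Bit 13: prefix='011' -> emit 'g', reset
Bit 14: prefix='1' (no match yet)
Bit 15: prefix='11' -> emit 'a', reset
Bit 16: prefix='1' (no match yet)
Bit 17: prefix='11' -> emit 'a', reset

Answer: 7 a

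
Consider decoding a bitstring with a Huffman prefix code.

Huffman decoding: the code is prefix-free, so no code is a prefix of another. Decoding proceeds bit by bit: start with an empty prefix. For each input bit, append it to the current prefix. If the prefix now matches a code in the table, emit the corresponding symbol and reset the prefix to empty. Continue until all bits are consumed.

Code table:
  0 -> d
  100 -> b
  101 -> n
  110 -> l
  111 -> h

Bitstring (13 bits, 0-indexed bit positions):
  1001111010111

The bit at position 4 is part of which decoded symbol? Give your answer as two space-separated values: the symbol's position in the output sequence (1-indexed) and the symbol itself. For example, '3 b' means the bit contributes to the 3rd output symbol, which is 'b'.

Bit 0: prefix='1' (no match yet)
Bit 1: prefix='10' (no match yet)
Bit 2: prefix='100' -> emit 'b', reset
Bit 3: prefix='1' (no match yet)
Bit 4: prefix='11' (no match yet)
Bit 5: prefix='111' -> emit 'h', reset
Bit 6: prefix='1' (no match yet)
Bit 7: prefix='10' (no match yet)
Bit 8: prefix='101' -> emit 'n', reset

Answer: 2 h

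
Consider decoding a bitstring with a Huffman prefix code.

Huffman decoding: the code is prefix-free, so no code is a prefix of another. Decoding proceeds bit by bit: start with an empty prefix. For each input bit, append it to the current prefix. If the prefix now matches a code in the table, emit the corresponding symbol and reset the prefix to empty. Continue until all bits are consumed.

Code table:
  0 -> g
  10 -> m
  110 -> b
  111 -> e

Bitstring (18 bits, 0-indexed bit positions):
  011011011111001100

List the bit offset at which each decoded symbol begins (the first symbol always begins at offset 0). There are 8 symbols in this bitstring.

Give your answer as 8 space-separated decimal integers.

Bit 0: prefix='0' -> emit 'g', reset
Bit 1: prefix='1' (no match yet)
Bit 2: prefix='11' (no match yet)
Bit 3: prefix='110' -> emit 'b', reset
Bit 4: prefix='1' (no match yet)
Bit 5: prefix='11' (no match yet)
Bit 6: prefix='110' -> emit 'b', reset
Bit 7: prefix='1' (no match yet)
Bit 8: prefix='11' (no match yet)
Bit 9: prefix='111' -> emit 'e', reset
Bit 10: prefix='1' (no match yet)
Bit 11: prefix='11' (no match yet)
Bit 12: prefix='110' -> emit 'b', reset
Bit 13: prefix='0' -> emit 'g', reset
Bit 14: prefix='1' (no match yet)
Bit 15: prefix='11' (no match yet)
Bit 16: prefix='110' -> emit 'b', reset
Bit 17: prefix='0' -> emit 'g', reset

Answer: 0 1 4 7 10 13 14 17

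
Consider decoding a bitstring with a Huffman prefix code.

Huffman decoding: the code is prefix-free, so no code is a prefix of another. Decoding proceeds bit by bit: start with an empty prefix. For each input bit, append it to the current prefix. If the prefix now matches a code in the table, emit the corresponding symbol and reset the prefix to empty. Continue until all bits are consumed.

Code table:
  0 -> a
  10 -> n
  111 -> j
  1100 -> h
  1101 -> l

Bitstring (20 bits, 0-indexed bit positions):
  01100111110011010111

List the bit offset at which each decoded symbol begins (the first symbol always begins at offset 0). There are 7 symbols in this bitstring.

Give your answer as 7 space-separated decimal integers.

Answer: 0 1 5 8 12 16 17

Derivation:
Bit 0: prefix='0' -> emit 'a', reset
Bit 1: prefix='1' (no match yet)
Bit 2: prefix='11' (no match yet)
Bit 3: prefix='110' (no match yet)
Bit 4: prefix='1100' -> emit 'h', reset
Bit 5: prefix='1' (no match yet)
Bit 6: prefix='11' (no match yet)
Bit 7: prefix='111' -> emit 'j', reset
Bit 8: prefix='1' (no match yet)
Bit 9: prefix='11' (no match yet)
Bit 10: prefix='110' (no match yet)
Bit 11: prefix='1100' -> emit 'h', reset
Bit 12: prefix='1' (no match yet)
Bit 13: prefix='11' (no match yet)
Bit 14: prefix='110' (no match yet)
Bit 15: prefix='1101' -> emit 'l', reset
Bit 16: prefix='0' -> emit 'a', reset
Bit 17: prefix='1' (no match yet)
Bit 18: prefix='11' (no match yet)
Bit 19: prefix='111' -> emit 'j', reset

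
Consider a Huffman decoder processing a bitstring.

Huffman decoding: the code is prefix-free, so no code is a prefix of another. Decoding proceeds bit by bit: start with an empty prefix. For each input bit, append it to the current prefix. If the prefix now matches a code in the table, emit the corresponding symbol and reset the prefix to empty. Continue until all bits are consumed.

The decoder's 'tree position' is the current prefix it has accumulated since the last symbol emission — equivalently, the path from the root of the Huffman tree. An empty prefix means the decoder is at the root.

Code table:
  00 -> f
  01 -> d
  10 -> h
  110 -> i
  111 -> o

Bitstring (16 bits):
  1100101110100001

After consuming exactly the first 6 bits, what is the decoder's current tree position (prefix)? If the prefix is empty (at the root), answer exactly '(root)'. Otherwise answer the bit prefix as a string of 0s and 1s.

Answer: 0

Derivation:
Bit 0: prefix='1' (no match yet)
Bit 1: prefix='11' (no match yet)
Bit 2: prefix='110' -> emit 'i', reset
Bit 3: prefix='0' (no match yet)
Bit 4: prefix='01' -> emit 'd', reset
Bit 5: prefix='0' (no match yet)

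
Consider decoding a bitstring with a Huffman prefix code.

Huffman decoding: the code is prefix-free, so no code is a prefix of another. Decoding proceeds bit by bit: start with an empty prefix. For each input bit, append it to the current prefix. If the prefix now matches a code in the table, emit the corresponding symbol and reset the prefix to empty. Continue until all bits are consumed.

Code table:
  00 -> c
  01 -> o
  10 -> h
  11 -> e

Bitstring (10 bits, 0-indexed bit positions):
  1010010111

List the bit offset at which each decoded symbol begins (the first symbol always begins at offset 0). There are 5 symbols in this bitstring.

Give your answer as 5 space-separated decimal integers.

Bit 0: prefix='1' (no match yet)
Bit 1: prefix='10' -> emit 'h', reset
Bit 2: prefix='1' (no match yet)
Bit 3: prefix='10' -> emit 'h', reset
Bit 4: prefix='0' (no match yet)
Bit 5: prefix='01' -> emit 'o', reset
Bit 6: prefix='0' (no match yet)
Bit 7: prefix='01' -> emit 'o', reset
Bit 8: prefix='1' (no match yet)
Bit 9: prefix='11' -> emit 'e', reset

Answer: 0 2 4 6 8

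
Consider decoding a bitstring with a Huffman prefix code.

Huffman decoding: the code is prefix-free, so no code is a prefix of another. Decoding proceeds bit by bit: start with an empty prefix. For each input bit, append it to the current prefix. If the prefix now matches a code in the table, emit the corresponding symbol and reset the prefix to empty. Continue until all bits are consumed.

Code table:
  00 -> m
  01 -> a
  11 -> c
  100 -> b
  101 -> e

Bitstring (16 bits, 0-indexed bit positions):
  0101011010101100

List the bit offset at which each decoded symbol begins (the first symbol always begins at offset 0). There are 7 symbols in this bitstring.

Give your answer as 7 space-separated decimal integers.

Bit 0: prefix='0' (no match yet)
Bit 1: prefix='01' -> emit 'a', reset
Bit 2: prefix='0' (no match yet)
Bit 3: prefix='01' -> emit 'a', reset
Bit 4: prefix='0' (no match yet)
Bit 5: prefix='01' -> emit 'a', reset
Bit 6: prefix='1' (no match yet)
Bit 7: prefix='10' (no match yet)
Bit 8: prefix='101' -> emit 'e', reset
Bit 9: prefix='0' (no match yet)
Bit 10: prefix='01' -> emit 'a', reset
Bit 11: prefix='0' (no match yet)
Bit 12: prefix='01' -> emit 'a', reset
Bit 13: prefix='1' (no match yet)
Bit 14: prefix='10' (no match yet)
Bit 15: prefix='100' -> emit 'b', reset

Answer: 0 2 4 6 9 11 13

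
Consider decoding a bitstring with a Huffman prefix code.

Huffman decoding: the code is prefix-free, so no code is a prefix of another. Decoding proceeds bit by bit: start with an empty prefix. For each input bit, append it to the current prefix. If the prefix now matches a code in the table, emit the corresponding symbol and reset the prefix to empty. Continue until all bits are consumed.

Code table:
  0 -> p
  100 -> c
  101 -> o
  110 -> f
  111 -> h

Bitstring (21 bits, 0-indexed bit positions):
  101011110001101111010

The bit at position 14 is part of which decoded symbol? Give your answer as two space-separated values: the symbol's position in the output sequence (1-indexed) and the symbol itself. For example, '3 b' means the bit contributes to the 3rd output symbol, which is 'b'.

Bit 0: prefix='1' (no match yet)
Bit 1: prefix='10' (no match yet)
Bit 2: prefix='101' -> emit 'o', reset
Bit 3: prefix='0' -> emit 'p', reset
Bit 4: prefix='1' (no match yet)
Bit 5: prefix='11' (no match yet)
Bit 6: prefix='111' -> emit 'h', reset
Bit 7: prefix='1' (no match yet)
Bit 8: prefix='10' (no match yet)
Bit 9: prefix='100' -> emit 'c', reset
Bit 10: prefix='0' -> emit 'p', reset
Bit 11: prefix='1' (no match yet)
Bit 12: prefix='11' (no match yet)
Bit 13: prefix='110' -> emit 'f', reset
Bit 14: prefix='1' (no match yet)
Bit 15: prefix='11' (no match yet)
Bit 16: prefix='111' -> emit 'h', reset
Bit 17: prefix='1' (no match yet)
Bit 18: prefix='10' (no match yet)

Answer: 7 h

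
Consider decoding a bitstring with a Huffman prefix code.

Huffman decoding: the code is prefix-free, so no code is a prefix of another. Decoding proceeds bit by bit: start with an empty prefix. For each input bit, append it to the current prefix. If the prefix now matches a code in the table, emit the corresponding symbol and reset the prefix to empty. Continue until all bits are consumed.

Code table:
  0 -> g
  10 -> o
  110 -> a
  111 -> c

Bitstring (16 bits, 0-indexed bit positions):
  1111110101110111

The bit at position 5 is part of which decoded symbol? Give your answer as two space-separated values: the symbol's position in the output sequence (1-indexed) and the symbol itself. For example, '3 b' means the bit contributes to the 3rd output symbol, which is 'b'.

Answer: 2 c

Derivation:
Bit 0: prefix='1' (no match yet)
Bit 1: prefix='11' (no match yet)
Bit 2: prefix='111' -> emit 'c', reset
Bit 3: prefix='1' (no match yet)
Bit 4: prefix='11' (no match yet)
Bit 5: prefix='111' -> emit 'c', reset
Bit 6: prefix='0' -> emit 'g', reset
Bit 7: prefix='1' (no match yet)
Bit 8: prefix='10' -> emit 'o', reset
Bit 9: prefix='1' (no match yet)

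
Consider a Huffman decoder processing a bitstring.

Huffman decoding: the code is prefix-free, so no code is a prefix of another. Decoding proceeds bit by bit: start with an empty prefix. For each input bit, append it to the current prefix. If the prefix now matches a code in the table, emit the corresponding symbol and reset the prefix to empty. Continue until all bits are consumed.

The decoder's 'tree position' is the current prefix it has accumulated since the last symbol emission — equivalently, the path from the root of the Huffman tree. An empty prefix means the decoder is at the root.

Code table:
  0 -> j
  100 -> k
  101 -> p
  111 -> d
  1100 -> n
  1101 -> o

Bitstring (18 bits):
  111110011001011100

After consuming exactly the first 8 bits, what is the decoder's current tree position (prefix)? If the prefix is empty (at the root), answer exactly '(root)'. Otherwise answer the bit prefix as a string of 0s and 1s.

Answer: 1

Derivation:
Bit 0: prefix='1' (no match yet)
Bit 1: prefix='11' (no match yet)
Bit 2: prefix='111' -> emit 'd', reset
Bit 3: prefix='1' (no match yet)
Bit 4: prefix='11' (no match yet)
Bit 5: prefix='110' (no match yet)
Bit 6: prefix='1100' -> emit 'n', reset
Bit 7: prefix='1' (no match yet)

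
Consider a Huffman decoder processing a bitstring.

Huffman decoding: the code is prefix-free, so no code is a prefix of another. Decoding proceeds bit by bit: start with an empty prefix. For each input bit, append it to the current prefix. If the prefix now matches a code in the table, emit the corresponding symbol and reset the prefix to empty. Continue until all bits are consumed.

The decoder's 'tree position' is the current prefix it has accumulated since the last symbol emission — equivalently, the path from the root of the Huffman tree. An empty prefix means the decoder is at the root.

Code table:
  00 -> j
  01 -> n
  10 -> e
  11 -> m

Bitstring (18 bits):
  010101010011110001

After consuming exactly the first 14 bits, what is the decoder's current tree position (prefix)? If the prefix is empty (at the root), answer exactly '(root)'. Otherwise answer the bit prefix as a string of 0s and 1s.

Bit 0: prefix='0' (no match yet)
Bit 1: prefix='01' -> emit 'n', reset
Bit 2: prefix='0' (no match yet)
Bit 3: prefix='01' -> emit 'n', reset
Bit 4: prefix='0' (no match yet)
Bit 5: prefix='01' -> emit 'n', reset
Bit 6: prefix='0' (no match yet)
Bit 7: prefix='01' -> emit 'n', reset
Bit 8: prefix='0' (no match yet)
Bit 9: prefix='00' -> emit 'j', reset
Bit 10: prefix='1' (no match yet)
Bit 11: prefix='11' -> emit 'm', reset
Bit 12: prefix='1' (no match yet)
Bit 13: prefix='11' -> emit 'm', reset

Answer: (root)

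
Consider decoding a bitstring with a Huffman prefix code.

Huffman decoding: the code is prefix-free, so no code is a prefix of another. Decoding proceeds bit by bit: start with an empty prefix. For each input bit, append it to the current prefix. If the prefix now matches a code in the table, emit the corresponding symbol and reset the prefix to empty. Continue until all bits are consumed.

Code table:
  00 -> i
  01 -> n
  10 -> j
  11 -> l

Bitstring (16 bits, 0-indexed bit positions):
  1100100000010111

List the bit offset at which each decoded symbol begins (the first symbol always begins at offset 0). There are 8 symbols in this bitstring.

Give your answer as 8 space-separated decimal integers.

Bit 0: prefix='1' (no match yet)
Bit 1: prefix='11' -> emit 'l', reset
Bit 2: prefix='0' (no match yet)
Bit 3: prefix='00' -> emit 'i', reset
Bit 4: prefix='1' (no match yet)
Bit 5: prefix='10' -> emit 'j', reset
Bit 6: prefix='0' (no match yet)
Bit 7: prefix='00' -> emit 'i', reset
Bit 8: prefix='0' (no match yet)
Bit 9: prefix='00' -> emit 'i', reset
Bit 10: prefix='0' (no match yet)
Bit 11: prefix='01' -> emit 'n', reset
Bit 12: prefix='0' (no match yet)
Bit 13: prefix='01' -> emit 'n', reset
Bit 14: prefix='1' (no match yet)
Bit 15: prefix='11' -> emit 'l', reset

Answer: 0 2 4 6 8 10 12 14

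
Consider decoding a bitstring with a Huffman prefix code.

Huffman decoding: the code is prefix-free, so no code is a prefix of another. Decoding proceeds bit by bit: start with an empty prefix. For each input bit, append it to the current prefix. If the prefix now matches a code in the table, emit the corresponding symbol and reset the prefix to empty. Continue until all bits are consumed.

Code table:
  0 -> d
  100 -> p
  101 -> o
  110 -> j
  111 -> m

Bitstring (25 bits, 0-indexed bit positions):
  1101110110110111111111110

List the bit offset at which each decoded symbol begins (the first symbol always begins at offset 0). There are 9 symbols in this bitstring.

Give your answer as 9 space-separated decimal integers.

Answer: 0 3 6 7 10 13 16 19 22

Derivation:
Bit 0: prefix='1' (no match yet)
Bit 1: prefix='11' (no match yet)
Bit 2: prefix='110' -> emit 'j', reset
Bit 3: prefix='1' (no match yet)
Bit 4: prefix='11' (no match yet)
Bit 5: prefix='111' -> emit 'm', reset
Bit 6: prefix='0' -> emit 'd', reset
Bit 7: prefix='1' (no match yet)
Bit 8: prefix='11' (no match yet)
Bit 9: prefix='110' -> emit 'j', reset
Bit 10: prefix='1' (no match yet)
Bit 11: prefix='11' (no match yet)
Bit 12: prefix='110' -> emit 'j', reset
Bit 13: prefix='1' (no match yet)
Bit 14: prefix='11' (no match yet)
Bit 15: prefix='111' -> emit 'm', reset
Bit 16: prefix='1' (no match yet)
Bit 17: prefix='11' (no match yet)
Bit 18: prefix='111' -> emit 'm', reset
Bit 19: prefix='1' (no match yet)
Bit 20: prefix='11' (no match yet)
Bit 21: prefix='111' -> emit 'm', reset
Bit 22: prefix='1' (no match yet)
Bit 23: prefix='11' (no match yet)
Bit 24: prefix='110' -> emit 'j', reset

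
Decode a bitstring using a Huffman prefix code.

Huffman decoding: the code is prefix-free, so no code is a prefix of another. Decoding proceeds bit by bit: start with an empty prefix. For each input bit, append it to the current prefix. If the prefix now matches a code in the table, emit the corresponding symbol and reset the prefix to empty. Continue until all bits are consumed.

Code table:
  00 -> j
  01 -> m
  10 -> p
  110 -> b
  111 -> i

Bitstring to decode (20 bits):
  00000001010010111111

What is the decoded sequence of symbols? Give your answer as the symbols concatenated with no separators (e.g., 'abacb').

Bit 0: prefix='0' (no match yet)
Bit 1: prefix='00' -> emit 'j', reset
Bit 2: prefix='0' (no match yet)
Bit 3: prefix='00' -> emit 'j', reset
Bit 4: prefix='0' (no match yet)
Bit 5: prefix='00' -> emit 'j', reset
Bit 6: prefix='0' (no match yet)
Bit 7: prefix='01' -> emit 'm', reset
Bit 8: prefix='0' (no match yet)
Bit 9: prefix='01' -> emit 'm', reset
Bit 10: prefix='0' (no match yet)
Bit 11: prefix='00' -> emit 'j', reset
Bit 12: prefix='1' (no match yet)
Bit 13: prefix='10' -> emit 'p', reset
Bit 14: prefix='1' (no match yet)
Bit 15: prefix='11' (no match yet)
Bit 16: prefix='111' -> emit 'i', reset
Bit 17: prefix='1' (no match yet)
Bit 18: prefix='11' (no match yet)
Bit 19: prefix='111' -> emit 'i', reset

Answer: jjjmmjpii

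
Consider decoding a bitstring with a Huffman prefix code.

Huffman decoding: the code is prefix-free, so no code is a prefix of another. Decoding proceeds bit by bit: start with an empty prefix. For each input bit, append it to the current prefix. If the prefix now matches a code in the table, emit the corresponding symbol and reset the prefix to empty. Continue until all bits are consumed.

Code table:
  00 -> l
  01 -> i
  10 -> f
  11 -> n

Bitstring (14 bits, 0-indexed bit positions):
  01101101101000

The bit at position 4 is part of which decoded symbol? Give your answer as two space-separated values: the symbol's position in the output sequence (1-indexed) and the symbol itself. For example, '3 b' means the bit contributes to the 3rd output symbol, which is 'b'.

Bit 0: prefix='0' (no match yet)
Bit 1: prefix='01' -> emit 'i', reset
Bit 2: prefix='1' (no match yet)
Bit 3: prefix='10' -> emit 'f', reset
Bit 4: prefix='1' (no match yet)
Bit 5: prefix='11' -> emit 'n', reset
Bit 6: prefix='0' (no match yet)
Bit 7: prefix='01' -> emit 'i', reset
Bit 8: prefix='1' (no match yet)

Answer: 3 n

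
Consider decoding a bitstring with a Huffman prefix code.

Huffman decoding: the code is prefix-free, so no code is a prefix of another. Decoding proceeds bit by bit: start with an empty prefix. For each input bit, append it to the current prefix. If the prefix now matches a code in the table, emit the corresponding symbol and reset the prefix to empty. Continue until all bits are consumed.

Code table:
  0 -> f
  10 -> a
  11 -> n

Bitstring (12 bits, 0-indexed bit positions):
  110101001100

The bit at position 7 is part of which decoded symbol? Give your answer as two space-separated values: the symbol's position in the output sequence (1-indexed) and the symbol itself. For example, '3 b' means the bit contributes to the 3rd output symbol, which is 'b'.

Bit 0: prefix='1' (no match yet)
Bit 1: prefix='11' -> emit 'n', reset
Bit 2: prefix='0' -> emit 'f', reset
Bit 3: prefix='1' (no match yet)
Bit 4: prefix='10' -> emit 'a', reset
Bit 5: prefix='1' (no match yet)
Bit 6: prefix='10' -> emit 'a', reset
Bit 7: prefix='0' -> emit 'f', reset
Bit 8: prefix='1' (no match yet)
Bit 9: prefix='11' -> emit 'n', reset
Bit 10: prefix='0' -> emit 'f', reset
Bit 11: prefix='0' -> emit 'f', reset

Answer: 5 f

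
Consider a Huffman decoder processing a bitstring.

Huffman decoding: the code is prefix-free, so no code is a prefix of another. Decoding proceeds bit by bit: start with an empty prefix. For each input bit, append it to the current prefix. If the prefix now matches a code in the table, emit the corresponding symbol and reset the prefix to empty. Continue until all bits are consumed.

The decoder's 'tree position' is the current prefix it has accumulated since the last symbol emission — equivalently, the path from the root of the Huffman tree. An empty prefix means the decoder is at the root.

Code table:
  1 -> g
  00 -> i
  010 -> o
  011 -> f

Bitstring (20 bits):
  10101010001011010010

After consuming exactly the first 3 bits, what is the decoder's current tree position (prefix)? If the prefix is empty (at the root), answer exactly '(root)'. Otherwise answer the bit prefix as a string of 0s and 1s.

Answer: 01

Derivation:
Bit 0: prefix='1' -> emit 'g', reset
Bit 1: prefix='0' (no match yet)
Bit 2: prefix='01' (no match yet)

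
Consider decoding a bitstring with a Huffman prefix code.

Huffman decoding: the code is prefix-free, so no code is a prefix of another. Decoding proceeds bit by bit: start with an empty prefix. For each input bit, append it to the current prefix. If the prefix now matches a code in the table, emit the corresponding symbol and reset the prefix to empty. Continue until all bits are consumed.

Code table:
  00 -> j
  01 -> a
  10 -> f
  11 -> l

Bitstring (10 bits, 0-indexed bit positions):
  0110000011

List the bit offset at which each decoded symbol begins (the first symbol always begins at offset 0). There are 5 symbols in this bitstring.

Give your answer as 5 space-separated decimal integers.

Bit 0: prefix='0' (no match yet)
Bit 1: prefix='01' -> emit 'a', reset
Bit 2: prefix='1' (no match yet)
Bit 3: prefix='10' -> emit 'f', reset
Bit 4: prefix='0' (no match yet)
Bit 5: prefix='00' -> emit 'j', reset
Bit 6: prefix='0' (no match yet)
Bit 7: prefix='00' -> emit 'j', reset
Bit 8: prefix='1' (no match yet)
Bit 9: prefix='11' -> emit 'l', reset

Answer: 0 2 4 6 8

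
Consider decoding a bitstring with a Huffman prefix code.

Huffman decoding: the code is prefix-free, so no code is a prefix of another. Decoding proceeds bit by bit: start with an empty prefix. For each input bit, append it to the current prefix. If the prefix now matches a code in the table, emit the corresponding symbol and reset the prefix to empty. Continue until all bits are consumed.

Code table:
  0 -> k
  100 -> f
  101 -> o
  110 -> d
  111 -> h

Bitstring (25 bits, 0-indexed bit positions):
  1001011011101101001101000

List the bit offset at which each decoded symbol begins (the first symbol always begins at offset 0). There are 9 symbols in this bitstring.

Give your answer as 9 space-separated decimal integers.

Answer: 0 3 6 9 12 15 18 21 24

Derivation:
Bit 0: prefix='1' (no match yet)
Bit 1: prefix='10' (no match yet)
Bit 2: prefix='100' -> emit 'f', reset
Bit 3: prefix='1' (no match yet)
Bit 4: prefix='10' (no match yet)
Bit 5: prefix='101' -> emit 'o', reset
Bit 6: prefix='1' (no match yet)
Bit 7: prefix='10' (no match yet)
Bit 8: prefix='101' -> emit 'o', reset
Bit 9: prefix='1' (no match yet)
Bit 10: prefix='11' (no match yet)
Bit 11: prefix='110' -> emit 'd', reset
Bit 12: prefix='1' (no match yet)
Bit 13: prefix='11' (no match yet)
Bit 14: prefix='110' -> emit 'd', reset
Bit 15: prefix='1' (no match yet)
Bit 16: prefix='10' (no match yet)
Bit 17: prefix='100' -> emit 'f', reset
Bit 18: prefix='1' (no match yet)
Bit 19: prefix='11' (no match yet)
Bit 20: prefix='110' -> emit 'd', reset
Bit 21: prefix='1' (no match yet)
Bit 22: prefix='10' (no match yet)
Bit 23: prefix='100' -> emit 'f', reset
Bit 24: prefix='0' -> emit 'k', reset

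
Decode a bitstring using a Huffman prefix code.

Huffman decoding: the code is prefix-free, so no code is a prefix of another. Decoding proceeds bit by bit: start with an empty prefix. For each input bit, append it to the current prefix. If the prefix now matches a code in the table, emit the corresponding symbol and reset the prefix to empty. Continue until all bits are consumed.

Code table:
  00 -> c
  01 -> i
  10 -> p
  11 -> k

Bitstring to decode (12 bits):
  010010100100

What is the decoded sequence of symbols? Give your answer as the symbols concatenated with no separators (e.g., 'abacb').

Bit 0: prefix='0' (no match yet)
Bit 1: prefix='01' -> emit 'i', reset
Bit 2: prefix='0' (no match yet)
Bit 3: prefix='00' -> emit 'c', reset
Bit 4: prefix='1' (no match yet)
Bit 5: prefix='10' -> emit 'p', reset
Bit 6: prefix='1' (no match yet)
Bit 7: prefix='10' -> emit 'p', reset
Bit 8: prefix='0' (no match yet)
Bit 9: prefix='01' -> emit 'i', reset
Bit 10: prefix='0' (no match yet)
Bit 11: prefix='00' -> emit 'c', reset

Answer: icppic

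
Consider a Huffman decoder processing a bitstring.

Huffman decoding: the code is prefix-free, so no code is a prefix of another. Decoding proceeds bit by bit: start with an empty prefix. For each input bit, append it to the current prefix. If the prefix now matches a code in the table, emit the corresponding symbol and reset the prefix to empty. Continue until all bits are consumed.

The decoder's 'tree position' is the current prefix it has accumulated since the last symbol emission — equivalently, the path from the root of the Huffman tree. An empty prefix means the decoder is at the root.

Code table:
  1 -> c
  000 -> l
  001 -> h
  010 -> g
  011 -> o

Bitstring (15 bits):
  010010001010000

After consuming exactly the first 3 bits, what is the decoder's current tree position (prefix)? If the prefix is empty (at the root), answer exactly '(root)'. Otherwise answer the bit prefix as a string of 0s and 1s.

Answer: (root)

Derivation:
Bit 0: prefix='0' (no match yet)
Bit 1: prefix='01' (no match yet)
Bit 2: prefix='010' -> emit 'g', reset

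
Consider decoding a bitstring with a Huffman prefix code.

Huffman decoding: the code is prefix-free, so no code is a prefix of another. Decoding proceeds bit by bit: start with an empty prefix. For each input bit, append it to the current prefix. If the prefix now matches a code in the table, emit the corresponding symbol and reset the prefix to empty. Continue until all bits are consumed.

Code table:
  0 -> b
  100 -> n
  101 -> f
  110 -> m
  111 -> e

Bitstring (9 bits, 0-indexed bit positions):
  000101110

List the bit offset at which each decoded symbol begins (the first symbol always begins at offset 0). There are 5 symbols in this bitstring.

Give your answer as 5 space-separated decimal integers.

Answer: 0 1 2 3 6

Derivation:
Bit 0: prefix='0' -> emit 'b', reset
Bit 1: prefix='0' -> emit 'b', reset
Bit 2: prefix='0' -> emit 'b', reset
Bit 3: prefix='1' (no match yet)
Bit 4: prefix='10' (no match yet)
Bit 5: prefix='101' -> emit 'f', reset
Bit 6: prefix='1' (no match yet)
Bit 7: prefix='11' (no match yet)
Bit 8: prefix='110' -> emit 'm', reset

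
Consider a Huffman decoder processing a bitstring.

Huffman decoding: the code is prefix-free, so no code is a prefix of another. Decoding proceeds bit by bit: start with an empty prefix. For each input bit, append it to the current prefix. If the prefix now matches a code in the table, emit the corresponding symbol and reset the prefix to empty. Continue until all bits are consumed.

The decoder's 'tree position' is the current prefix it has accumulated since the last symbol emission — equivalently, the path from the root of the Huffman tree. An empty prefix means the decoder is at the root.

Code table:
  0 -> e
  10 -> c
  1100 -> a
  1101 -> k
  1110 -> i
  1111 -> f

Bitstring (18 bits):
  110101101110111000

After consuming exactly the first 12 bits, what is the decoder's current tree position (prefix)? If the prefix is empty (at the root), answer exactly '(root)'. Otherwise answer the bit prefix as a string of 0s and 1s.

Answer: 110

Derivation:
Bit 0: prefix='1' (no match yet)
Bit 1: prefix='11' (no match yet)
Bit 2: prefix='110' (no match yet)
Bit 3: prefix='1101' -> emit 'k', reset
Bit 4: prefix='0' -> emit 'e', reset
Bit 5: prefix='1' (no match yet)
Bit 6: prefix='11' (no match yet)
Bit 7: prefix='110' (no match yet)
Bit 8: prefix='1101' -> emit 'k', reset
Bit 9: prefix='1' (no match yet)
Bit 10: prefix='11' (no match yet)
Bit 11: prefix='110' (no match yet)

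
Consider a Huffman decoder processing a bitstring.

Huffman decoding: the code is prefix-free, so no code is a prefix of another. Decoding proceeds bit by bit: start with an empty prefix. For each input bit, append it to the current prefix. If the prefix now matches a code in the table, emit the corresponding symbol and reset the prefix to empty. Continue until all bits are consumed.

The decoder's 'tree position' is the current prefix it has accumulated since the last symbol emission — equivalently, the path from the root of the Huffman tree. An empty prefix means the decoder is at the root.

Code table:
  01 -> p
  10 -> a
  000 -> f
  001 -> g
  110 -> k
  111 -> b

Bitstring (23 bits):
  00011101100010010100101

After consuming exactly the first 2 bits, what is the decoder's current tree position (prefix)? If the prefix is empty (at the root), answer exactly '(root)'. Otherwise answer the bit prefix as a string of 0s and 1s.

Bit 0: prefix='0' (no match yet)
Bit 1: prefix='00' (no match yet)

Answer: 00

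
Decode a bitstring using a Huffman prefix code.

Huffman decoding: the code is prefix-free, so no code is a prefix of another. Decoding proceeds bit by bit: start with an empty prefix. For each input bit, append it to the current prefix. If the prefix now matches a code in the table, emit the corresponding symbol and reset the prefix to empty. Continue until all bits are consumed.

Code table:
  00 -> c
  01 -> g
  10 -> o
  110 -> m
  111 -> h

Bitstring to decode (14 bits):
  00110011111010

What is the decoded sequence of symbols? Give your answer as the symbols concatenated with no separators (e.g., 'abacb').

Answer: cmghoo

Derivation:
Bit 0: prefix='0' (no match yet)
Bit 1: prefix='00' -> emit 'c', reset
Bit 2: prefix='1' (no match yet)
Bit 3: prefix='11' (no match yet)
Bit 4: prefix='110' -> emit 'm', reset
Bit 5: prefix='0' (no match yet)
Bit 6: prefix='01' -> emit 'g', reset
Bit 7: prefix='1' (no match yet)
Bit 8: prefix='11' (no match yet)
Bit 9: prefix='111' -> emit 'h', reset
Bit 10: prefix='1' (no match yet)
Bit 11: prefix='10' -> emit 'o', reset
Bit 12: prefix='1' (no match yet)
Bit 13: prefix='10' -> emit 'o', reset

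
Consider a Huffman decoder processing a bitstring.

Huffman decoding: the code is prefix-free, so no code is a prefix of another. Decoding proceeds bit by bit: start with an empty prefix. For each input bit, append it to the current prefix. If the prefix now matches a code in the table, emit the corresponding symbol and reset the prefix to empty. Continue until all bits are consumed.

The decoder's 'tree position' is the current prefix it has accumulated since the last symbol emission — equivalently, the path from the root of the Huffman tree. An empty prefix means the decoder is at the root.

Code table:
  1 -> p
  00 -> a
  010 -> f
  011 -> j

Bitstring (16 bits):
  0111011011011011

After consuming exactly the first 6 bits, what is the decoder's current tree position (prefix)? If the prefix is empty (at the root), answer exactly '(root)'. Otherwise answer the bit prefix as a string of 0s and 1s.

Answer: 01

Derivation:
Bit 0: prefix='0' (no match yet)
Bit 1: prefix='01' (no match yet)
Bit 2: prefix='011' -> emit 'j', reset
Bit 3: prefix='1' -> emit 'p', reset
Bit 4: prefix='0' (no match yet)
Bit 5: prefix='01' (no match yet)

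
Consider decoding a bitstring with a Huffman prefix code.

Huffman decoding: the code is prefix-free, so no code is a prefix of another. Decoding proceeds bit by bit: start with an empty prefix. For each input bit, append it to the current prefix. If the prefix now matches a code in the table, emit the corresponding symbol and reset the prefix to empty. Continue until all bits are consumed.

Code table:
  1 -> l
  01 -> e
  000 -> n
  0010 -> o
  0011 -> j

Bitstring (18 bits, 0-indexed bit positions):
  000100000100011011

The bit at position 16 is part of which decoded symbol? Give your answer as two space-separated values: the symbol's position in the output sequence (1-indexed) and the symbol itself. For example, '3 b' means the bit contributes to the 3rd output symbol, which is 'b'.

Answer: 6 e

Derivation:
Bit 0: prefix='0' (no match yet)
Bit 1: prefix='00' (no match yet)
Bit 2: prefix='000' -> emit 'n', reset
Bit 3: prefix='1' -> emit 'l', reset
Bit 4: prefix='0' (no match yet)
Bit 5: prefix='00' (no match yet)
Bit 6: prefix='000' -> emit 'n', reset
Bit 7: prefix='0' (no match yet)
Bit 8: prefix='00' (no match yet)
Bit 9: prefix='001' (no match yet)
Bit 10: prefix='0010' -> emit 'o', reset
Bit 11: prefix='0' (no match yet)
Bit 12: prefix='00' (no match yet)
Bit 13: prefix='001' (no match yet)
Bit 14: prefix='0011' -> emit 'j', reset
Bit 15: prefix='0' (no match yet)
Bit 16: prefix='01' -> emit 'e', reset
Bit 17: prefix='1' -> emit 'l', reset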